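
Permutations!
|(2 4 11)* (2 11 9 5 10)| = 5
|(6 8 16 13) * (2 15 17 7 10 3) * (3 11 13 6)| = 24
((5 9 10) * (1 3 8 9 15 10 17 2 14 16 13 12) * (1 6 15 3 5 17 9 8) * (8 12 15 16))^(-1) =((1 5 3)(2 14 8 12 6 16 13 15 10 17))^(-1) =(1 3 5)(2 17 10 15 13 16 6 12 8 14)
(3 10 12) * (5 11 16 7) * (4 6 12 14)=(3 10 14 4 6 12)(5 11 16 7)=[0, 1, 2, 10, 6, 11, 12, 5, 8, 9, 14, 16, 3, 13, 4, 15, 7]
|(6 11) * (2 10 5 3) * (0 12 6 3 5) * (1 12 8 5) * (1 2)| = |(0 8 5 2 10)(1 12 6 11 3)| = 5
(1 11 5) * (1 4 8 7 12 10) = [0, 11, 2, 3, 8, 4, 6, 12, 7, 9, 1, 5, 10] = (1 11 5 4 8 7 12 10)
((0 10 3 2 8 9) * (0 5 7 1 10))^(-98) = ((1 10 3 2 8 9 5 7))^(-98) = (1 5 8 3)(2 10 7 9)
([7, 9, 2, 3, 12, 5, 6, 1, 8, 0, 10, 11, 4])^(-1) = [9, 7, 2, 3, 12, 5, 6, 0, 8, 1, 10, 11, 4]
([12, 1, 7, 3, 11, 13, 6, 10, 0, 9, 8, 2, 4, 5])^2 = [4, 1, 10, 3, 2, 5, 6, 8, 12, 9, 0, 7, 11, 13]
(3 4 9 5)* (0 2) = (0 2)(3 4 9 5) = [2, 1, 0, 4, 9, 3, 6, 7, 8, 5]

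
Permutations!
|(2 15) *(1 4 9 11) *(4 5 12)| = 6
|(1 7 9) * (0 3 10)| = |(0 3 10)(1 7 9)| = 3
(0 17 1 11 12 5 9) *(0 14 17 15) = (0 15)(1 11 12 5 9 14 17) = [15, 11, 2, 3, 4, 9, 6, 7, 8, 14, 10, 12, 5, 13, 17, 0, 16, 1]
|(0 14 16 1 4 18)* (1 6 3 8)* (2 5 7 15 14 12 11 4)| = |(0 12 11 4 18)(1 2 5 7 15 14 16 6 3 8)| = 10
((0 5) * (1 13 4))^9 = ((0 5)(1 13 4))^9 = (13)(0 5)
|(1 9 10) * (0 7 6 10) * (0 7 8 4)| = 15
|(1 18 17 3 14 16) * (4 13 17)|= 8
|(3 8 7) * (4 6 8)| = |(3 4 6 8 7)| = 5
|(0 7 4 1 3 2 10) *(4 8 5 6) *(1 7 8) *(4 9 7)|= 10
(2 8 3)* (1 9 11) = [0, 9, 8, 2, 4, 5, 6, 7, 3, 11, 10, 1] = (1 9 11)(2 8 3)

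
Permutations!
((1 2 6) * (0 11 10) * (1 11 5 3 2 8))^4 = ((0 5 3 2 6 11 10)(1 8))^4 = (0 6 5 11 3 10 2)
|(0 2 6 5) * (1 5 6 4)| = |(6)(0 2 4 1 5)| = 5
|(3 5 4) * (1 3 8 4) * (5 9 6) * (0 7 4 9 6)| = 20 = |(0 7 4 8 9)(1 3 6 5)|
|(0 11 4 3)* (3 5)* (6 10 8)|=|(0 11 4 5 3)(6 10 8)|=15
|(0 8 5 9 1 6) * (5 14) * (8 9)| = |(0 9 1 6)(5 8 14)| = 12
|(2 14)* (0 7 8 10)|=|(0 7 8 10)(2 14)|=4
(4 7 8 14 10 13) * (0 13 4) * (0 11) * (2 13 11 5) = (0 11)(2 13 5)(4 7 8 14 10) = [11, 1, 13, 3, 7, 2, 6, 8, 14, 9, 4, 0, 12, 5, 10]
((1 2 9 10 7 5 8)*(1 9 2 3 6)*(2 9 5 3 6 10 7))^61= (1 6)(2 9 7 3 10)(5 8)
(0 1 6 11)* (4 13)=(0 1 6 11)(4 13)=[1, 6, 2, 3, 13, 5, 11, 7, 8, 9, 10, 0, 12, 4]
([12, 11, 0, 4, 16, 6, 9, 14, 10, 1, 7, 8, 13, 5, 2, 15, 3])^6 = (16)(0 1 2 9 14 6 7 5 10 13 8 12 11)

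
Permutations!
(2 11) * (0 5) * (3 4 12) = (0 5)(2 11)(3 4 12) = [5, 1, 11, 4, 12, 0, 6, 7, 8, 9, 10, 2, 3]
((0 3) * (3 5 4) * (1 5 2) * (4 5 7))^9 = (0 7)(1 3)(2 4)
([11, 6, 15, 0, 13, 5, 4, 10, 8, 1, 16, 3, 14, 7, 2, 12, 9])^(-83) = [11, 10, 15, 0, 9, 5, 16, 6, 8, 7, 4, 3, 14, 1, 2, 12, 13]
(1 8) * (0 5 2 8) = (0 5 2 8 1) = [5, 0, 8, 3, 4, 2, 6, 7, 1]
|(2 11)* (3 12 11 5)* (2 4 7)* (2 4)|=10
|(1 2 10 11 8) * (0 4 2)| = |(0 4 2 10 11 8 1)| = 7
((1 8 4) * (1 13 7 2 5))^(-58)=(1 2 13 8 5 7 4)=((1 8 4 13 7 2 5))^(-58)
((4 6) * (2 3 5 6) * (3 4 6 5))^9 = ((6)(2 4))^9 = (6)(2 4)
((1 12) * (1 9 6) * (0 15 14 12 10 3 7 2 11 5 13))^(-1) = (0 13 5 11 2 7 3 10 1 6 9 12 14 15)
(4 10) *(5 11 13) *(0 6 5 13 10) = [6, 1, 2, 3, 0, 11, 5, 7, 8, 9, 4, 10, 12, 13] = (13)(0 6 5 11 10 4)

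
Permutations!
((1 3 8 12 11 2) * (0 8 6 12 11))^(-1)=((0 8 11 2 1 3 6 12))^(-1)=(0 12 6 3 1 2 11 8)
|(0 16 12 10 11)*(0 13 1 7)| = |(0 16 12 10 11 13 1 7)| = 8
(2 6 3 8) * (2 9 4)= (2 6 3 8 9 4)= [0, 1, 6, 8, 2, 5, 3, 7, 9, 4]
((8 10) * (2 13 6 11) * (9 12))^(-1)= (2 11 6 13)(8 10)(9 12)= ((2 13 6 11)(8 10)(9 12))^(-1)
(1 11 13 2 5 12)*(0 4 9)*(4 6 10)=(0 6 10 4 9)(1 11 13 2 5 12)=[6, 11, 5, 3, 9, 12, 10, 7, 8, 0, 4, 13, 1, 2]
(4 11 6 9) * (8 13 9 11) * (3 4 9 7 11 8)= (3 4)(6 8 13 7 11)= [0, 1, 2, 4, 3, 5, 8, 11, 13, 9, 10, 6, 12, 7]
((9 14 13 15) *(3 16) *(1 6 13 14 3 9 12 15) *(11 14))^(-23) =((1 6 13)(3 16 9)(11 14)(12 15))^(-23) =(1 6 13)(3 16 9)(11 14)(12 15)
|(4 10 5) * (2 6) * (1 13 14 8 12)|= |(1 13 14 8 12)(2 6)(4 10 5)|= 30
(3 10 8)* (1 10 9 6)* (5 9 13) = (1 10 8 3 13 5 9 6) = [0, 10, 2, 13, 4, 9, 1, 7, 3, 6, 8, 11, 12, 5]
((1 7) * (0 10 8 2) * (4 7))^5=(0 10 8 2)(1 7 4)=((0 10 8 2)(1 4 7))^5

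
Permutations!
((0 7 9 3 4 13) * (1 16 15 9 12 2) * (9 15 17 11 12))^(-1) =(0 13 4 3 9 7)(1 2 12 11 17 16)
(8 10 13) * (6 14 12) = (6 14 12)(8 10 13) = [0, 1, 2, 3, 4, 5, 14, 7, 10, 9, 13, 11, 6, 8, 12]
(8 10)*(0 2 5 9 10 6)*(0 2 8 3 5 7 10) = (0 8 6 2 7 10 3 5 9) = [8, 1, 7, 5, 4, 9, 2, 10, 6, 0, 3]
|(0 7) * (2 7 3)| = 4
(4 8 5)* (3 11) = (3 11)(4 8 5) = [0, 1, 2, 11, 8, 4, 6, 7, 5, 9, 10, 3]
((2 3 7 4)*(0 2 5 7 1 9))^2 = ((0 2 3 1 9)(4 5 7))^2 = (0 3 9 2 1)(4 7 5)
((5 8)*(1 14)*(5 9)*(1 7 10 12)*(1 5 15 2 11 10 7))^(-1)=((1 14)(2 11 10 12 5 8 9 15))^(-1)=(1 14)(2 15 9 8 5 12 10 11)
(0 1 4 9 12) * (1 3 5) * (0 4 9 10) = [3, 9, 2, 5, 10, 1, 6, 7, 8, 12, 0, 11, 4] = (0 3 5 1 9 12 4 10)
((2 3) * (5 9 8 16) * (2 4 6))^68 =((2 3 4 6)(5 9 8 16))^68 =(16)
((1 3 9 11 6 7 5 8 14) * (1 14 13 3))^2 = (14)(3 11 7 8)(5 13 9 6)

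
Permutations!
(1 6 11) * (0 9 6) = [9, 0, 2, 3, 4, 5, 11, 7, 8, 6, 10, 1] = (0 9 6 11 1)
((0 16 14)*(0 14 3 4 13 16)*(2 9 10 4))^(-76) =(2 9 10 4 13 16 3)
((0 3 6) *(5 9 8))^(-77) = ((0 3 6)(5 9 8))^(-77) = (0 3 6)(5 9 8)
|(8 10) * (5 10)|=3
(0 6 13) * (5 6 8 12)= [8, 1, 2, 3, 4, 6, 13, 7, 12, 9, 10, 11, 5, 0]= (0 8 12 5 6 13)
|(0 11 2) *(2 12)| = 4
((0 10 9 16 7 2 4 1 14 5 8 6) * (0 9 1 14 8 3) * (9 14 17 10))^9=((0 9 16 7 2 4 17 10 1 8 6 14 5 3))^9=(0 8 2 3 1 7 5 10 16 14 17 9 6 4)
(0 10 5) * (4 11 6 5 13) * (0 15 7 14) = (0 10 13 4 11 6 5 15 7 14) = [10, 1, 2, 3, 11, 15, 5, 14, 8, 9, 13, 6, 12, 4, 0, 7]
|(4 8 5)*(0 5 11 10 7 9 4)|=6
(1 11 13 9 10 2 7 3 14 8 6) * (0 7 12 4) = (0 7 3 14 8 6 1 11 13 9 10 2 12 4) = [7, 11, 12, 14, 0, 5, 1, 3, 6, 10, 2, 13, 4, 9, 8]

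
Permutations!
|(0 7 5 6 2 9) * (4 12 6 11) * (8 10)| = 18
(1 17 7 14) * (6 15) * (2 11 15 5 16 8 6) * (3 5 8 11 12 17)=(1 3 5 16 11 15 2 12 17 7 14)(6 8)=[0, 3, 12, 5, 4, 16, 8, 14, 6, 9, 10, 15, 17, 13, 1, 2, 11, 7]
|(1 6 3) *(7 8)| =|(1 6 3)(7 8)| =6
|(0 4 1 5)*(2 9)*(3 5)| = |(0 4 1 3 5)(2 9)| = 10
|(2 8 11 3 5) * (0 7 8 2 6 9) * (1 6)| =9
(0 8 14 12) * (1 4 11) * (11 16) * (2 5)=(0 8 14 12)(1 4 16 11)(2 5)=[8, 4, 5, 3, 16, 2, 6, 7, 14, 9, 10, 1, 0, 13, 12, 15, 11]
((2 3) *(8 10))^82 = ((2 3)(8 10))^82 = (10)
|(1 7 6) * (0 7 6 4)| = 6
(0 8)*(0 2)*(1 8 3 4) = (0 3 4 1 8 2) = [3, 8, 0, 4, 1, 5, 6, 7, 2]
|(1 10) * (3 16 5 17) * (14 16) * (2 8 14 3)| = 6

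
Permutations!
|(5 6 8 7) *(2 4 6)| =6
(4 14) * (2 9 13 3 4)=(2 9 13 3 4 14)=[0, 1, 9, 4, 14, 5, 6, 7, 8, 13, 10, 11, 12, 3, 2]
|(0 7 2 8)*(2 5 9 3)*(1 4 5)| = 9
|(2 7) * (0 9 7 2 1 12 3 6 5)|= 8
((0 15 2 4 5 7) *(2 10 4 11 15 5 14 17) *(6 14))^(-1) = (0 7 5)(2 17 14 6 4 10 15 11)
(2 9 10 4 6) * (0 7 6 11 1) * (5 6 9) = (0 7 9 10 4 11 1)(2 5 6) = [7, 0, 5, 3, 11, 6, 2, 9, 8, 10, 4, 1]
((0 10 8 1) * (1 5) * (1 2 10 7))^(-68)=(10)(0 7 1)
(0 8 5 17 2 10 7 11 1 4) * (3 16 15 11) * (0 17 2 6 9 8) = (1 4 17 6 9 8 5 2 10 7 3 16 15 11) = [0, 4, 10, 16, 17, 2, 9, 3, 5, 8, 7, 1, 12, 13, 14, 11, 15, 6]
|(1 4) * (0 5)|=|(0 5)(1 4)|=2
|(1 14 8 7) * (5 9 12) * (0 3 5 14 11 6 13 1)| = |(0 3 5 9 12 14 8 7)(1 11 6 13)| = 8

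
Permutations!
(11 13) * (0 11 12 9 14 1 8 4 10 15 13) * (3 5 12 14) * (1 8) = [11, 1, 2, 5, 10, 12, 6, 7, 4, 3, 15, 0, 9, 14, 8, 13] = (0 11)(3 5 12 9)(4 10 15 13 14 8)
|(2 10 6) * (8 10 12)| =|(2 12 8 10 6)| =5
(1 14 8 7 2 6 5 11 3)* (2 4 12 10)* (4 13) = (1 14 8 7 13 4 12 10 2 6 5 11 3) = [0, 14, 6, 1, 12, 11, 5, 13, 7, 9, 2, 3, 10, 4, 8]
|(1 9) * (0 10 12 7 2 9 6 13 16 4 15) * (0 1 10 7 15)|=12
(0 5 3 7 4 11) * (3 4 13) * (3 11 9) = (0 5 4 9 3 7 13 11) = [5, 1, 2, 7, 9, 4, 6, 13, 8, 3, 10, 0, 12, 11]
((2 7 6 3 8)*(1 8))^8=(1 2 6)(3 8 7)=((1 8 2 7 6 3))^8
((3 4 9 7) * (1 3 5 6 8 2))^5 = ((1 3 4 9 7 5 6 8 2))^5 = (1 5 3 6 4 8 9 2 7)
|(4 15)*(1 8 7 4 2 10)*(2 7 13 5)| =|(1 8 13 5 2 10)(4 15 7)| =6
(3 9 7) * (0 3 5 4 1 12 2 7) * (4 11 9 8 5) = (0 3 8 5 11 9)(1 12 2 7 4) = [3, 12, 7, 8, 1, 11, 6, 4, 5, 0, 10, 9, 2]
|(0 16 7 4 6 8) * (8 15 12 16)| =6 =|(0 8)(4 6 15 12 16 7)|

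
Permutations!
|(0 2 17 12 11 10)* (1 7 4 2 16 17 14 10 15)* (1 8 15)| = 22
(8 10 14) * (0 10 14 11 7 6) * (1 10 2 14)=(0 2 14 8 1 10 11 7 6)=[2, 10, 14, 3, 4, 5, 0, 6, 1, 9, 11, 7, 12, 13, 8]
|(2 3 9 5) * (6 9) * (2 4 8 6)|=10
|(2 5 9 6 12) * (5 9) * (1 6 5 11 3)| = |(1 6 12 2 9 5 11 3)| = 8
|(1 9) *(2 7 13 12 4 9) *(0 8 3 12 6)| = 11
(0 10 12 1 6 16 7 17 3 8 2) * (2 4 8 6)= [10, 2, 0, 6, 8, 5, 16, 17, 4, 9, 12, 11, 1, 13, 14, 15, 7, 3]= (0 10 12 1 2)(3 6 16 7 17)(4 8)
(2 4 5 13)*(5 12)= (2 4 12 5 13)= [0, 1, 4, 3, 12, 13, 6, 7, 8, 9, 10, 11, 5, 2]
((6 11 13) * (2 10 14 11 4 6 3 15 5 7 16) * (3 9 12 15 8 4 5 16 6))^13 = (2 13 16 11 15 14 12 10 9)(3 8 4)(5 7 6)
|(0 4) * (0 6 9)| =|(0 4 6 9)| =4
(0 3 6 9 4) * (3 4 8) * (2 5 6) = [4, 1, 5, 2, 0, 6, 9, 7, 3, 8] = (0 4)(2 5 6 9 8 3)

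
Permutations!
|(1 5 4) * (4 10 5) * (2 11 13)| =6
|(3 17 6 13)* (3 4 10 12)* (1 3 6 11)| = |(1 3 17 11)(4 10 12 6 13)| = 20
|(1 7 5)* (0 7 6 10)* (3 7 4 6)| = |(0 4 6 10)(1 3 7 5)| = 4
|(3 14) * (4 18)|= |(3 14)(4 18)|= 2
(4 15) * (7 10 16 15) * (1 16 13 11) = (1 16 15 4 7 10 13 11) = [0, 16, 2, 3, 7, 5, 6, 10, 8, 9, 13, 1, 12, 11, 14, 4, 15]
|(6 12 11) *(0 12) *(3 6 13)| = |(0 12 11 13 3 6)| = 6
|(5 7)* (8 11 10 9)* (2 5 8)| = 7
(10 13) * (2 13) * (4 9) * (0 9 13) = (0 9 4 13 10 2) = [9, 1, 0, 3, 13, 5, 6, 7, 8, 4, 2, 11, 12, 10]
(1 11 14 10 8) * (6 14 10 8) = (1 11 10 6 14 8) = [0, 11, 2, 3, 4, 5, 14, 7, 1, 9, 6, 10, 12, 13, 8]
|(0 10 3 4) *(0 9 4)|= |(0 10 3)(4 9)|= 6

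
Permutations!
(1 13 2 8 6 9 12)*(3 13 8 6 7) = (1 8 7 3 13 2 6 9 12) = [0, 8, 6, 13, 4, 5, 9, 3, 7, 12, 10, 11, 1, 2]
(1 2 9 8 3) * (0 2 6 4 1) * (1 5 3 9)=(0 2 1 6 4 5 3)(8 9)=[2, 6, 1, 0, 5, 3, 4, 7, 9, 8]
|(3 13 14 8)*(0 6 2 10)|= 4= |(0 6 2 10)(3 13 14 8)|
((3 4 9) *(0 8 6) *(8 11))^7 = ((0 11 8 6)(3 4 9))^7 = (0 6 8 11)(3 4 9)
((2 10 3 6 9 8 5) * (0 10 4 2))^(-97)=((0 10 3 6 9 8 5)(2 4))^(-97)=(0 10 3 6 9 8 5)(2 4)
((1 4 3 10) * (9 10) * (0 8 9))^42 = (10)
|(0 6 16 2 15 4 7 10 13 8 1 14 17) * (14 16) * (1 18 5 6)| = 15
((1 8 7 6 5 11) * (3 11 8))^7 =((1 3 11)(5 8 7 6))^7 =(1 3 11)(5 6 7 8)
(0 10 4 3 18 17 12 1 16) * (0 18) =(0 10 4 3)(1 16 18 17 12) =[10, 16, 2, 0, 3, 5, 6, 7, 8, 9, 4, 11, 1, 13, 14, 15, 18, 12, 17]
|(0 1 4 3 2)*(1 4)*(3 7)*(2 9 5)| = 7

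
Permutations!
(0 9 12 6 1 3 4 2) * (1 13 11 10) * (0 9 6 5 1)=(0 6 13 11 10)(1 3 4 2 9 12 5)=[6, 3, 9, 4, 2, 1, 13, 7, 8, 12, 0, 10, 5, 11]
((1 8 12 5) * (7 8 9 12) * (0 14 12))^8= ((0 14 12 5 1 9)(7 8))^8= (0 12 1)(5 9 14)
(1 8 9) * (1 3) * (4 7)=[0, 8, 2, 1, 7, 5, 6, 4, 9, 3]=(1 8 9 3)(4 7)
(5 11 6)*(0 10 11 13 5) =(0 10 11 6)(5 13) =[10, 1, 2, 3, 4, 13, 0, 7, 8, 9, 11, 6, 12, 5]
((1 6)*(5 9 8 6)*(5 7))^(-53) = ((1 7 5 9 8 6))^(-53) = (1 7 5 9 8 6)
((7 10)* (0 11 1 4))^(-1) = ((0 11 1 4)(7 10))^(-1) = (0 4 1 11)(7 10)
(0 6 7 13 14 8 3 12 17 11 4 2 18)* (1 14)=(0 6 7 13 1 14 8 3 12 17 11 4 2 18)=[6, 14, 18, 12, 2, 5, 7, 13, 3, 9, 10, 4, 17, 1, 8, 15, 16, 11, 0]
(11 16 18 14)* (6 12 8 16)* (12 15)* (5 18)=[0, 1, 2, 3, 4, 18, 15, 7, 16, 9, 10, 6, 8, 13, 11, 12, 5, 17, 14]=(5 18 14 11 6 15 12 8 16)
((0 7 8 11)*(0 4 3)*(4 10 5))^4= (0 10)(3 11)(4 8)(5 7)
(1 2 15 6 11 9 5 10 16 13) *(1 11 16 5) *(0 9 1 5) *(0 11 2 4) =(0 9 5 10 11 1 4)(2 15 6 16 13) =[9, 4, 15, 3, 0, 10, 16, 7, 8, 5, 11, 1, 12, 2, 14, 6, 13]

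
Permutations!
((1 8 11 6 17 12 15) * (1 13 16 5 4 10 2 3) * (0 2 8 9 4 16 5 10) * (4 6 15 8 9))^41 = (0 2 3 1 4)(5 11 17 10 13 8 6 16 15 12 9)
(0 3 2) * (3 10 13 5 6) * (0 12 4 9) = (0 10 13 5 6 3 2 12 4 9) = [10, 1, 12, 2, 9, 6, 3, 7, 8, 0, 13, 11, 4, 5]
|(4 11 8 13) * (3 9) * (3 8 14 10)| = 8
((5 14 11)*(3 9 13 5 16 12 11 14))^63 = (16)(3 5 13 9)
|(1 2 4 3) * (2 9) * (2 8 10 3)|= |(1 9 8 10 3)(2 4)|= 10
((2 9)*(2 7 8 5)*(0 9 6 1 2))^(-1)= ((0 9 7 8 5)(1 2 6))^(-1)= (0 5 8 7 9)(1 6 2)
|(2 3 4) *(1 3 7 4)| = 6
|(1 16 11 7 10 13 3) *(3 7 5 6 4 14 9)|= 9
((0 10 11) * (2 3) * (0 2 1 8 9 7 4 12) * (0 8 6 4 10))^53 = (1 2 10 9 12 6 3 11 7 8 4) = ((1 6 4 12 8 9 7 10 11 2 3))^53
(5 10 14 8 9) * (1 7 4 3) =(1 7 4 3)(5 10 14 8 9) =[0, 7, 2, 1, 3, 10, 6, 4, 9, 5, 14, 11, 12, 13, 8]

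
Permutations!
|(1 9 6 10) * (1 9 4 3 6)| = 6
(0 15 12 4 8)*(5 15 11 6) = (0 11 6 5 15 12 4 8) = [11, 1, 2, 3, 8, 15, 5, 7, 0, 9, 10, 6, 4, 13, 14, 12]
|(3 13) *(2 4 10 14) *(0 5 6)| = |(0 5 6)(2 4 10 14)(3 13)| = 12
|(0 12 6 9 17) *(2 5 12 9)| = 12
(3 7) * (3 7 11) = (3 11) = [0, 1, 2, 11, 4, 5, 6, 7, 8, 9, 10, 3]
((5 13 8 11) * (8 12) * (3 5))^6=((3 5 13 12 8 11))^6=(13)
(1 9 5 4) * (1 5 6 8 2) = (1 9 6 8 2)(4 5) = [0, 9, 1, 3, 5, 4, 8, 7, 2, 6]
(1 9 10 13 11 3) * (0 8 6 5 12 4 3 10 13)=(0 8 6 5 12 4 3 1 9 13 11 10)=[8, 9, 2, 1, 3, 12, 5, 7, 6, 13, 0, 10, 4, 11]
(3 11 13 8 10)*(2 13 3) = [0, 1, 13, 11, 4, 5, 6, 7, 10, 9, 2, 3, 12, 8] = (2 13 8 10)(3 11)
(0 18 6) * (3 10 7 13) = [18, 1, 2, 10, 4, 5, 0, 13, 8, 9, 7, 11, 12, 3, 14, 15, 16, 17, 6] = (0 18 6)(3 10 7 13)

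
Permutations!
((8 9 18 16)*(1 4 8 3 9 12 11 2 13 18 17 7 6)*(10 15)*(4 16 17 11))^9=(1 7 18 2 9 16 6 17 13 11 3)(10 15)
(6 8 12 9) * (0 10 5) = (0 10 5)(6 8 12 9) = [10, 1, 2, 3, 4, 0, 8, 7, 12, 6, 5, 11, 9]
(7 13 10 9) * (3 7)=(3 7 13 10 9)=[0, 1, 2, 7, 4, 5, 6, 13, 8, 3, 9, 11, 12, 10]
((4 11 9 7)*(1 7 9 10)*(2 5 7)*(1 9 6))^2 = ((1 2 5 7 4 11 10 9 6))^2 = (1 5 4 10 6 2 7 11 9)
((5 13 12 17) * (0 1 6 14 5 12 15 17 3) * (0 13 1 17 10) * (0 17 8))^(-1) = (0 8)(1 5 14 6)(3 12 17 10 15 13)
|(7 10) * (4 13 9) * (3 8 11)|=6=|(3 8 11)(4 13 9)(7 10)|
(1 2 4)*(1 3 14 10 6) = (1 2 4 3 14 10 6) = [0, 2, 4, 14, 3, 5, 1, 7, 8, 9, 6, 11, 12, 13, 10]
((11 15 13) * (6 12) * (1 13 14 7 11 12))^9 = (1 13 12 6)(7 11 15 14)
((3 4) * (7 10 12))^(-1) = (3 4)(7 12 10)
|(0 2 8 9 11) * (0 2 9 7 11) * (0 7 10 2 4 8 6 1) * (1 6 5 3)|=|(0 9 7 11 4 8 10 2 5 3 1)|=11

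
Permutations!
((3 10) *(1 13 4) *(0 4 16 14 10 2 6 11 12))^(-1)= (0 12 11 6 2 3 10 14 16 13 1 4)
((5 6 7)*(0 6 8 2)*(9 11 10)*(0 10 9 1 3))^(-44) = ((0 6 7 5 8 2 10 1 3)(9 11))^(-44) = (11)(0 6 7 5 8 2 10 1 3)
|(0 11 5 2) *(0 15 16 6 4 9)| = 9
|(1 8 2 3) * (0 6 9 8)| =|(0 6 9 8 2 3 1)| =7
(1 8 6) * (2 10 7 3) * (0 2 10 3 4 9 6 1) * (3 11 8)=(0 2 11 8 1 3 10 7 4 9 6)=[2, 3, 11, 10, 9, 5, 0, 4, 1, 6, 7, 8]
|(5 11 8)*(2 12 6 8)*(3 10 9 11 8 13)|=|(2 12 6 13 3 10 9 11)(5 8)|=8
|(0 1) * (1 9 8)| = 4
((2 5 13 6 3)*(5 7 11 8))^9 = (2 7 11 8 5 13 6 3)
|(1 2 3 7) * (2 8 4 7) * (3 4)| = |(1 8 3 2 4 7)| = 6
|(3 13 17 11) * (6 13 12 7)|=|(3 12 7 6 13 17 11)|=7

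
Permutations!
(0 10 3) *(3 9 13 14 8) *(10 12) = (0 12 10 9 13 14 8 3) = [12, 1, 2, 0, 4, 5, 6, 7, 3, 13, 9, 11, 10, 14, 8]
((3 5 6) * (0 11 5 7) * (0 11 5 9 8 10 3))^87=(3 9)(7 8)(10 11)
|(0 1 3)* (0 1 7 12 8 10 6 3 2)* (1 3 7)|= 15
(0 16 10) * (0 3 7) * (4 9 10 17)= (0 16 17 4 9 10 3 7)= [16, 1, 2, 7, 9, 5, 6, 0, 8, 10, 3, 11, 12, 13, 14, 15, 17, 4]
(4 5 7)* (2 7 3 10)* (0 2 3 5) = (0 2 7 4)(3 10) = [2, 1, 7, 10, 0, 5, 6, 4, 8, 9, 3]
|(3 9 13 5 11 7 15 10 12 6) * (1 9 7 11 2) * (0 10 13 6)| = 9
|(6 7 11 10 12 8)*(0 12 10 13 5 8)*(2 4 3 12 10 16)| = 42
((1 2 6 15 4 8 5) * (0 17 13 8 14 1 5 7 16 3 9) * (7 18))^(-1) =((0 17 13 8 18 7 16 3 9)(1 2 6 15 4 14))^(-1) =(0 9 3 16 7 18 8 13 17)(1 14 4 15 6 2)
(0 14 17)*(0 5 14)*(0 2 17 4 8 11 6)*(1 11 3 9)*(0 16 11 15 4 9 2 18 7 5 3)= [18, 15, 17, 2, 8, 14, 16, 5, 0, 1, 10, 6, 12, 13, 9, 4, 11, 3, 7]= (0 18 7 5 14 9 1 15 4 8)(2 17 3)(6 16 11)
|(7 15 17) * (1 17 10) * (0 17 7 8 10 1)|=12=|(0 17 8 10)(1 7 15)|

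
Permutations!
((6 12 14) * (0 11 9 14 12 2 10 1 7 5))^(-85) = ((0 11 9 14 6 2 10 1 7 5))^(-85) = (0 2)(1 9)(5 6)(7 14)(10 11)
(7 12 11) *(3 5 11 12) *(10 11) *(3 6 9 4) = [0, 1, 2, 5, 3, 10, 9, 6, 8, 4, 11, 7, 12] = (12)(3 5 10 11 7 6 9 4)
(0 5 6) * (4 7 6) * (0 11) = [5, 1, 2, 3, 7, 4, 11, 6, 8, 9, 10, 0] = (0 5 4 7 6 11)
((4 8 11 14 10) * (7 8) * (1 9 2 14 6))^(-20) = (14)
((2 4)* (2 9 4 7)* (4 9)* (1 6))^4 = ((9)(1 6)(2 7))^4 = (9)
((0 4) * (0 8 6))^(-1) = (0 6 8 4)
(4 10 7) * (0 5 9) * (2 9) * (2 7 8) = (0 5 7 4 10 8 2 9) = [5, 1, 9, 3, 10, 7, 6, 4, 2, 0, 8]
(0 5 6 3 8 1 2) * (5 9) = (0 9 5 6 3 8 1 2) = [9, 2, 0, 8, 4, 6, 3, 7, 1, 5]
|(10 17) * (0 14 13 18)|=|(0 14 13 18)(10 17)|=4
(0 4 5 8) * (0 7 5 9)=(0 4 9)(5 8 7)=[4, 1, 2, 3, 9, 8, 6, 5, 7, 0]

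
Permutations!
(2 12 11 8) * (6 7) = (2 12 11 8)(6 7) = [0, 1, 12, 3, 4, 5, 7, 6, 2, 9, 10, 8, 11]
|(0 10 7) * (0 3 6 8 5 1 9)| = 9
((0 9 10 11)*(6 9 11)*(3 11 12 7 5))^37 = (0 12 7 5 3 11)(6 9 10)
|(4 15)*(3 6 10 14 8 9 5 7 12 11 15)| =|(3 6 10 14 8 9 5 7 12 11 15 4)| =12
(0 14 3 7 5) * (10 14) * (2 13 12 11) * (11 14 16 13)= (0 10 16 13 12 14 3 7 5)(2 11)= [10, 1, 11, 7, 4, 0, 6, 5, 8, 9, 16, 2, 14, 12, 3, 15, 13]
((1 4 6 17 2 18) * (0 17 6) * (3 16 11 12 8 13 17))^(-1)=(0 4 1 18 2 17 13 8 12 11 16 3)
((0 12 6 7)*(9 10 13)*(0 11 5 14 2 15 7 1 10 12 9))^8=(0 9 12 6 1 10 13)(2 7 5)(11 14 15)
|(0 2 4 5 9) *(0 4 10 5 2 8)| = |(0 8)(2 10 5 9 4)| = 10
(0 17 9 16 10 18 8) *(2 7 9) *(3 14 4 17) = [3, 1, 7, 14, 17, 5, 6, 9, 0, 16, 18, 11, 12, 13, 4, 15, 10, 2, 8] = (0 3 14 4 17 2 7 9 16 10 18 8)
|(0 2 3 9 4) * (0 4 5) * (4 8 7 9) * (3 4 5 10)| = 9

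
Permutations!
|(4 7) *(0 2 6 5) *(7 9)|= 12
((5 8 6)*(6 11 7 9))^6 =(11)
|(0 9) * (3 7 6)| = 6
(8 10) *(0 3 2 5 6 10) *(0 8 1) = (0 3 2 5 6 10 1) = [3, 0, 5, 2, 4, 6, 10, 7, 8, 9, 1]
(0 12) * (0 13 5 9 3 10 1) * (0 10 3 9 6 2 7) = [12, 10, 7, 3, 4, 6, 2, 0, 8, 9, 1, 11, 13, 5] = (0 12 13 5 6 2 7)(1 10)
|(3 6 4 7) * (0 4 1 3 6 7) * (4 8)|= 12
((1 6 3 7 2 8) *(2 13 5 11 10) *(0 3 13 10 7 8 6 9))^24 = (0 9 1 8 3)(2 5 10 13 7 6 11)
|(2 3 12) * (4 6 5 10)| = 12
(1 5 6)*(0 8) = (0 8)(1 5 6) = [8, 5, 2, 3, 4, 6, 1, 7, 0]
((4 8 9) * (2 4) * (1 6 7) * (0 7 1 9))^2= (0 9 4)(2 8 7)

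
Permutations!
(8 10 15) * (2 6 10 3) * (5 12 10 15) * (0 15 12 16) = (0 15 8 3 2 6 12 10 5 16) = [15, 1, 6, 2, 4, 16, 12, 7, 3, 9, 5, 11, 10, 13, 14, 8, 0]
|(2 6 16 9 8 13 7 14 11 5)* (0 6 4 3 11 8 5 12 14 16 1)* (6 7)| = 15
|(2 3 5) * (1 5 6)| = |(1 5 2 3 6)| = 5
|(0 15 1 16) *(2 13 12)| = 12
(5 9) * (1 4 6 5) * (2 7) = (1 4 6 5 9)(2 7) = [0, 4, 7, 3, 6, 9, 5, 2, 8, 1]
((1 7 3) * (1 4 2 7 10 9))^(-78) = (10)(2 3)(4 7)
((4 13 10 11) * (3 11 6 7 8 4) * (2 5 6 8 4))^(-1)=(2 8 10 13 4 7 6 5)(3 11)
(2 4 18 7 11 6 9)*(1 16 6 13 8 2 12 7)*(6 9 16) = (1 6 16 9 12 7 11 13 8 2 4 18) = [0, 6, 4, 3, 18, 5, 16, 11, 2, 12, 10, 13, 7, 8, 14, 15, 9, 17, 1]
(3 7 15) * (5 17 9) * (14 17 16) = (3 7 15)(5 16 14 17 9) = [0, 1, 2, 7, 4, 16, 6, 15, 8, 5, 10, 11, 12, 13, 17, 3, 14, 9]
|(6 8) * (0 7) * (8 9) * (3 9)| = |(0 7)(3 9 8 6)| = 4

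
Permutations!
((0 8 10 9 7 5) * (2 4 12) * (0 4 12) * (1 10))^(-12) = (12)(0 9)(1 5)(4 10)(7 8)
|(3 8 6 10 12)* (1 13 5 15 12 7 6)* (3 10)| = |(1 13 5 15 12 10 7 6 3 8)| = 10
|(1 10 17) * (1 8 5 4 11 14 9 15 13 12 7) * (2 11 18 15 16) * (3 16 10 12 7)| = 17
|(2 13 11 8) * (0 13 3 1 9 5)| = |(0 13 11 8 2 3 1 9 5)| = 9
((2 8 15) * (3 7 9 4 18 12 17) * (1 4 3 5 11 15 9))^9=((1 4 18 12 17 5 11 15 2 8 9 3 7))^9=(1 8 5 4 9 11 18 3 15 12 7 2 17)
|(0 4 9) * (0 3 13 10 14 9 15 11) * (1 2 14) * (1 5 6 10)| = 12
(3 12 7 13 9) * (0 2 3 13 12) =(0 2 3)(7 12)(9 13) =[2, 1, 3, 0, 4, 5, 6, 12, 8, 13, 10, 11, 7, 9]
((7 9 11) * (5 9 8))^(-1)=(5 8 7 11 9)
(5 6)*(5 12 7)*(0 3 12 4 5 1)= (0 3 12 7 1)(4 5 6)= [3, 0, 2, 12, 5, 6, 4, 1, 8, 9, 10, 11, 7]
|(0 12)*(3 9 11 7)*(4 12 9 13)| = |(0 9 11 7 3 13 4 12)| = 8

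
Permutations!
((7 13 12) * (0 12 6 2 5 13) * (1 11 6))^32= (0 7 12)(1 6 5)(2 13 11)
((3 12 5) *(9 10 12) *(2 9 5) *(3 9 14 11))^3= (2 3 10 14 5 12 11 9)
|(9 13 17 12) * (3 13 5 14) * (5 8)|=8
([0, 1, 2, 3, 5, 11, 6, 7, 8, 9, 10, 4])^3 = (11)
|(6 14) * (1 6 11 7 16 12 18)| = 8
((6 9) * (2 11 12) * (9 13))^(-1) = ((2 11 12)(6 13 9))^(-1) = (2 12 11)(6 9 13)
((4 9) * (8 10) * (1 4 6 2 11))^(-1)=(1 11 2 6 9 4)(8 10)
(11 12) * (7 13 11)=(7 13 11 12)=[0, 1, 2, 3, 4, 5, 6, 13, 8, 9, 10, 12, 7, 11]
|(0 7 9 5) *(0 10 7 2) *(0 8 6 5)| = 8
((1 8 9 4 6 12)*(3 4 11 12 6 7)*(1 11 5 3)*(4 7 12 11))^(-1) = (1 7 3 5 9 8)(4 12) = ((1 8 9 5 3 7)(4 12))^(-1)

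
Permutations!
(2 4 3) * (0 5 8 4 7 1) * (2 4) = (0 5 8 2 7 1)(3 4) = [5, 0, 7, 4, 3, 8, 6, 1, 2]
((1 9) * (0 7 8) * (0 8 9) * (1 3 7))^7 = ((0 1)(3 7 9))^7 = (0 1)(3 7 9)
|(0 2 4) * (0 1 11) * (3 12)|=|(0 2 4 1 11)(3 12)|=10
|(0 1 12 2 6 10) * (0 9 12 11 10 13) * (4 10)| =10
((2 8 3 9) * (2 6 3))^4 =((2 8)(3 9 6))^4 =(3 9 6)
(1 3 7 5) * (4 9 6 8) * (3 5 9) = (1 5)(3 7 9 6 8 4) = [0, 5, 2, 7, 3, 1, 8, 9, 4, 6]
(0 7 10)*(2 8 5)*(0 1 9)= (0 7 10 1 9)(2 8 5)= [7, 9, 8, 3, 4, 2, 6, 10, 5, 0, 1]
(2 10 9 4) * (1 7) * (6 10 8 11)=(1 7)(2 8 11 6 10 9 4)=[0, 7, 8, 3, 2, 5, 10, 1, 11, 4, 9, 6]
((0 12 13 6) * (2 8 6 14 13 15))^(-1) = ((0 12 15 2 8 6)(13 14))^(-1) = (0 6 8 2 15 12)(13 14)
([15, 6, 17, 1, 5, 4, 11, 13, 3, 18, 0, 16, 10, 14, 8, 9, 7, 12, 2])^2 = [9, 11, 12, 6, 4, 5, 16, 14, 1, 2, 15, 7, 0, 8, 3, 18, 13, 10, 17]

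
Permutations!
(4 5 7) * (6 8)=[0, 1, 2, 3, 5, 7, 8, 4, 6]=(4 5 7)(6 8)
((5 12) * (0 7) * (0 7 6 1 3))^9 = ((0 6 1 3)(5 12))^9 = (0 6 1 3)(5 12)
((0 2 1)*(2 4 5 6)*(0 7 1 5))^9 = (0 4)(1 7)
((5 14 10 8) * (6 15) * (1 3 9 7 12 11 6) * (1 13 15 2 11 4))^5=((1 3 9 7 12 4)(2 11 6)(5 14 10 8)(13 15))^5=(1 4 12 7 9 3)(2 6 11)(5 14 10 8)(13 15)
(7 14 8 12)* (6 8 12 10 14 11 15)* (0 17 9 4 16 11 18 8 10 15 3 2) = (0 17 9 4 16 11 3 2)(6 10 14 12 7 18 8 15) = [17, 1, 0, 2, 16, 5, 10, 18, 15, 4, 14, 3, 7, 13, 12, 6, 11, 9, 8]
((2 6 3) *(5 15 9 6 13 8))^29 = ((2 13 8 5 15 9 6 3))^29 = (2 9 8 3 15 13 6 5)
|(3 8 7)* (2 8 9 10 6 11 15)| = 9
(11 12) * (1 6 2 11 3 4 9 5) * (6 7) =(1 7 6 2 11 12 3 4 9 5) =[0, 7, 11, 4, 9, 1, 2, 6, 8, 5, 10, 12, 3]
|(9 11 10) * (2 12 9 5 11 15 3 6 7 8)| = |(2 12 9 15 3 6 7 8)(5 11 10)| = 24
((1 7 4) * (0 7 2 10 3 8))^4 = ((0 7 4 1 2 10 3 8))^4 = (0 2)(1 8)(3 4)(7 10)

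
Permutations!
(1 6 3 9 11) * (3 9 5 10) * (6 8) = [0, 8, 2, 5, 4, 10, 9, 7, 6, 11, 3, 1] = (1 8 6 9 11)(3 5 10)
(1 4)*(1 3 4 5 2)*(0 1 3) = [1, 5, 3, 4, 0, 2] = (0 1 5 2 3 4)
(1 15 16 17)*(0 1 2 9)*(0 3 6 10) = [1, 15, 9, 6, 4, 5, 10, 7, 8, 3, 0, 11, 12, 13, 14, 16, 17, 2] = (0 1 15 16 17 2 9 3 6 10)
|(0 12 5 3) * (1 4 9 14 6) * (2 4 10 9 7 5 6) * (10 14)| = |(0 12 6 1 14 2 4 7 5 3)(9 10)| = 10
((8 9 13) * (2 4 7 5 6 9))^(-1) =((2 4 7 5 6 9 13 8))^(-1) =(2 8 13 9 6 5 7 4)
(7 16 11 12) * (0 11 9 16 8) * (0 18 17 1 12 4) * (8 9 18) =[11, 12, 2, 3, 0, 5, 6, 9, 8, 16, 10, 4, 7, 13, 14, 15, 18, 1, 17] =(0 11 4)(1 12 7 9 16 18 17)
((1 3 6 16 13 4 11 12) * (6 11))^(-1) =((1 3 11 12)(4 6 16 13))^(-1) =(1 12 11 3)(4 13 16 6)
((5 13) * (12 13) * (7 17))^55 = ((5 12 13)(7 17))^55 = (5 12 13)(7 17)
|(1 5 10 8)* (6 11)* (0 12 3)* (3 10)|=|(0 12 10 8 1 5 3)(6 11)|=14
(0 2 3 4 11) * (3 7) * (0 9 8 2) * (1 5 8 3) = (1 5 8 2 7)(3 4 11 9) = [0, 5, 7, 4, 11, 8, 6, 1, 2, 3, 10, 9]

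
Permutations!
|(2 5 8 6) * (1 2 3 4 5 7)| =15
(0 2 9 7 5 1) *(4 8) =(0 2 9 7 5 1)(4 8) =[2, 0, 9, 3, 8, 1, 6, 5, 4, 7]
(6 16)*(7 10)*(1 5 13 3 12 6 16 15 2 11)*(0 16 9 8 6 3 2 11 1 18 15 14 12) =(0 16 9 8 6 14 12 3)(1 5 13 2)(7 10)(11 18 15) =[16, 5, 1, 0, 4, 13, 14, 10, 6, 8, 7, 18, 3, 2, 12, 11, 9, 17, 15]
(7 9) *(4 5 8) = (4 5 8)(7 9) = [0, 1, 2, 3, 5, 8, 6, 9, 4, 7]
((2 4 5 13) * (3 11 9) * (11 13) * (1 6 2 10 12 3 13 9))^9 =(1 4)(2 11)(3 12 10 13 9)(5 6)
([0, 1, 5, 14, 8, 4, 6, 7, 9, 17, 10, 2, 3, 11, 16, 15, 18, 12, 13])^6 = [0, 1, 12, 2, 14, 3, 6, 7, 16, 18, 10, 17, 11, 9, 5, 15, 4, 13, 8]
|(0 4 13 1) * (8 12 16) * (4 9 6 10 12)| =|(0 9 6 10 12 16 8 4 13 1)| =10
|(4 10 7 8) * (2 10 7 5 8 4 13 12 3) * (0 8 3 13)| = 4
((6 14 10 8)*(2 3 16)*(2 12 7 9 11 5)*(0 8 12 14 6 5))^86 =((0 8 5 2 3 16 14 10 12 7 9 11))^86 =(0 5 3 14 12 9)(2 16 10 7 11 8)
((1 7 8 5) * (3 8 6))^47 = ((1 7 6 3 8 5))^47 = (1 5 8 3 6 7)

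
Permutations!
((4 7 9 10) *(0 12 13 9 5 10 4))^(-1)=((0 12 13 9 4 7 5 10))^(-1)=(0 10 5 7 4 9 13 12)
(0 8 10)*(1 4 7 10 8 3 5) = (0 3 5 1 4 7 10) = [3, 4, 2, 5, 7, 1, 6, 10, 8, 9, 0]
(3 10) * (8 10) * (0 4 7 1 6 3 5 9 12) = [4, 6, 2, 8, 7, 9, 3, 1, 10, 12, 5, 11, 0] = (0 4 7 1 6 3 8 10 5 9 12)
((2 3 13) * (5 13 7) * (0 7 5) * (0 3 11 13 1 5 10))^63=(13)(0 10 3 7)(1 5)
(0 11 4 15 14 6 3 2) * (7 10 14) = [11, 1, 0, 2, 15, 5, 3, 10, 8, 9, 14, 4, 12, 13, 6, 7] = (0 11 4 15 7 10 14 6 3 2)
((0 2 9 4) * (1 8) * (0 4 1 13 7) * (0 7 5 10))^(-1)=((0 2 9 1 8 13 5 10))^(-1)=(0 10 5 13 8 1 9 2)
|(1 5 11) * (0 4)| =|(0 4)(1 5 11)| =6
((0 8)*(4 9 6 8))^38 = (0 6 4 8 9)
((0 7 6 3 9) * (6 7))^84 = (9)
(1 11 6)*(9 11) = (1 9 11 6) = [0, 9, 2, 3, 4, 5, 1, 7, 8, 11, 10, 6]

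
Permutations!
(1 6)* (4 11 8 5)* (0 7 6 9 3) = [7, 9, 2, 0, 11, 4, 1, 6, 5, 3, 10, 8] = (0 7 6 1 9 3)(4 11 8 5)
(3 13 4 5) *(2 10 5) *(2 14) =(2 10 5 3 13 4 14) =[0, 1, 10, 13, 14, 3, 6, 7, 8, 9, 5, 11, 12, 4, 2]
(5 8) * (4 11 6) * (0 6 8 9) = [6, 1, 2, 3, 11, 9, 4, 7, 5, 0, 10, 8] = (0 6 4 11 8 5 9)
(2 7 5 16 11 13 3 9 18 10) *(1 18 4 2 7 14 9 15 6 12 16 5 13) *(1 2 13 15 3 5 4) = (1 18 10 7 15 6 12 16 11 2 14 9)(4 13 5) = [0, 18, 14, 3, 13, 4, 12, 15, 8, 1, 7, 2, 16, 5, 9, 6, 11, 17, 10]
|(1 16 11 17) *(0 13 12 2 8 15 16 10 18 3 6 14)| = 15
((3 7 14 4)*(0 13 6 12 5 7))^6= (0 14 12)(3 7 6)(4 5 13)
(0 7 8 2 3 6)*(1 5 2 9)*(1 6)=(0 7 8 9 6)(1 5 2 3)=[7, 5, 3, 1, 4, 2, 0, 8, 9, 6]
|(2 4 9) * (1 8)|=6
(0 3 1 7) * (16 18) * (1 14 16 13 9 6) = [3, 7, 2, 14, 4, 5, 1, 0, 8, 6, 10, 11, 12, 9, 16, 15, 18, 17, 13] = (0 3 14 16 18 13 9 6 1 7)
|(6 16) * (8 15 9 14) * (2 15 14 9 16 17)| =10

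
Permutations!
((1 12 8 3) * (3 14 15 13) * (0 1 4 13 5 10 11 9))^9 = (0 9 11 10 5 15 14 8 12 1)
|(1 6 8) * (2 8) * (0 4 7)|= 12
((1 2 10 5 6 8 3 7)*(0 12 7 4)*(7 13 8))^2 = (0 13 3)(1 10 6)(2 5 7)(4 12 8)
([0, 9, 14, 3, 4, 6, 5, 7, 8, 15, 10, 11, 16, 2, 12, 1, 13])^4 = [0, 9, 13, 3, 4, 5, 6, 7, 8, 15, 10, 11, 14, 16, 2, 1, 12]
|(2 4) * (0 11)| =|(0 11)(2 4)| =2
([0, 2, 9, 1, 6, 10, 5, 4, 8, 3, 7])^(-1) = [0, 3, 1, 9, 7, 6, 4, 10, 8, 2, 5]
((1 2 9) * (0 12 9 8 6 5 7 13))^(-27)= (0 1 6 13 9 8 7 12 2 5)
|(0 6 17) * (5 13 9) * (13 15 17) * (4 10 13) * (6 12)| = 10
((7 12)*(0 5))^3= (0 5)(7 12)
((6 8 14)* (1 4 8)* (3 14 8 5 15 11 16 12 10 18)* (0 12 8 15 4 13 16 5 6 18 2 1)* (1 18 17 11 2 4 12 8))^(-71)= ((0 8 15 2 18 3 14 17 11 5 12 10 4 6)(1 13 16))^(-71)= (0 6 4 10 12 5 11 17 14 3 18 2 15 8)(1 13 16)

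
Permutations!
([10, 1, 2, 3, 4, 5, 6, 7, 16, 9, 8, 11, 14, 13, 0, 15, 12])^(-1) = [14, 1, 2, 3, 4, 5, 6, 7, 10, 9, 0, 11, 16, 13, 12, 15, 8]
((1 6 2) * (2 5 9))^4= ((1 6 5 9 2))^4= (1 2 9 5 6)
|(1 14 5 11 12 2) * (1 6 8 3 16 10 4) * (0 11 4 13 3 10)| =|(0 11 12 2 6 8 10 13 3 16)(1 14 5 4)| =20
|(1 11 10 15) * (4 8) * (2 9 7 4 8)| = 4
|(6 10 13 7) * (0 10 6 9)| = 5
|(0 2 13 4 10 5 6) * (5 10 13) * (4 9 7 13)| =|(0 2 5 6)(7 13 9)| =12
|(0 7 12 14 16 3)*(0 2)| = 7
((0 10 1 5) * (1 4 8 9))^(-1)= (0 5 1 9 8 4 10)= ((0 10 4 8 9 1 5))^(-1)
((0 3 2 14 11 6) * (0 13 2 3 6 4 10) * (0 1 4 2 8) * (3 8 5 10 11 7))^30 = ((0 6 13 5 10 1 4 11 2 14 7 3 8))^30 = (0 10 2 8 5 11 3 13 4 7 6 1 14)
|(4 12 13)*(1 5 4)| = 5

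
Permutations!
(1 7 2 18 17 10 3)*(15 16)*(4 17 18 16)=(18)(1 7 2 16 15 4 17 10 3)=[0, 7, 16, 1, 17, 5, 6, 2, 8, 9, 3, 11, 12, 13, 14, 4, 15, 10, 18]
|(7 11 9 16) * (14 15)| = |(7 11 9 16)(14 15)| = 4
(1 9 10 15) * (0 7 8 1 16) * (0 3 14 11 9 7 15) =[15, 7, 2, 14, 4, 5, 6, 8, 1, 10, 0, 9, 12, 13, 11, 16, 3] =(0 15 16 3 14 11 9 10)(1 7 8)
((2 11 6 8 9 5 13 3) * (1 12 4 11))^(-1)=(1 2 3 13 5 9 8 6 11 4 12)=((1 12 4 11 6 8 9 5 13 3 2))^(-1)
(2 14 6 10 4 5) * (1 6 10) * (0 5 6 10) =(0 5 2 14)(1 10 4 6) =[5, 10, 14, 3, 6, 2, 1, 7, 8, 9, 4, 11, 12, 13, 0]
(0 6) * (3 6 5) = (0 5 3 6) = [5, 1, 2, 6, 4, 3, 0]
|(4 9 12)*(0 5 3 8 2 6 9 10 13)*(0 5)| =10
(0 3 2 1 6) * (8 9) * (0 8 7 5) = (0 3 2 1 6 8 9 7 5) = [3, 6, 1, 2, 4, 0, 8, 5, 9, 7]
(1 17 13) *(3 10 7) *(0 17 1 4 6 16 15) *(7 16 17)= (0 7 3 10 16 15)(4 6 17 13)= [7, 1, 2, 10, 6, 5, 17, 3, 8, 9, 16, 11, 12, 4, 14, 0, 15, 13]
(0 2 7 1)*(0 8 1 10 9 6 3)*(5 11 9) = (0 2 7 10 5 11 9 6 3)(1 8) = [2, 8, 7, 0, 4, 11, 3, 10, 1, 6, 5, 9]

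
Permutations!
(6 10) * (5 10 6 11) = (5 10 11) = [0, 1, 2, 3, 4, 10, 6, 7, 8, 9, 11, 5]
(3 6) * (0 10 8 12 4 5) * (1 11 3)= (0 10 8 12 4 5)(1 11 3 6)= [10, 11, 2, 6, 5, 0, 1, 7, 12, 9, 8, 3, 4]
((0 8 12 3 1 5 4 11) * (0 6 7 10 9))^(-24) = ((0 8 12 3 1 5 4 11 6 7 10 9))^(-24) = (12)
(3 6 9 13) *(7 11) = (3 6 9 13)(7 11) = [0, 1, 2, 6, 4, 5, 9, 11, 8, 13, 10, 7, 12, 3]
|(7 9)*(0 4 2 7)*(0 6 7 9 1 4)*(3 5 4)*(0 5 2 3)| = 9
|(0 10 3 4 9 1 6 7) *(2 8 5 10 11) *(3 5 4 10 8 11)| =10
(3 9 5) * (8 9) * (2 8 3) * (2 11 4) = [0, 1, 8, 3, 2, 11, 6, 7, 9, 5, 10, 4] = (2 8 9 5 11 4)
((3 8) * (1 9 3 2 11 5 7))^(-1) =(1 7 5 11 2 8 3 9)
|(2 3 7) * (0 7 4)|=5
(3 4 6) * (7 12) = (3 4 6)(7 12) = [0, 1, 2, 4, 6, 5, 3, 12, 8, 9, 10, 11, 7]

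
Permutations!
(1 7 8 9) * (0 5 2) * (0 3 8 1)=[5, 7, 3, 8, 4, 2, 6, 1, 9, 0]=(0 5 2 3 8 9)(1 7)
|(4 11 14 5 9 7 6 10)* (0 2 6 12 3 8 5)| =42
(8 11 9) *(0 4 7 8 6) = (0 4 7 8 11 9 6) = [4, 1, 2, 3, 7, 5, 0, 8, 11, 6, 10, 9]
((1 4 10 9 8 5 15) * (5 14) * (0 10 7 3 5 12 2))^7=((0 10 9 8 14 12 2)(1 4 7 3 5 15))^7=(1 4 7 3 5 15)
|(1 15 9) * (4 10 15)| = 5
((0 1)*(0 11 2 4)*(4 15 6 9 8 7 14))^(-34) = ((0 1 11 2 15 6 9 8 7 14 4))^(-34) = (0 4 14 7 8 9 6 15 2 11 1)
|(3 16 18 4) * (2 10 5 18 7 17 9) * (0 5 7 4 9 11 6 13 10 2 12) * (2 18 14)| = 42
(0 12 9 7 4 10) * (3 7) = (0 12 9 3 7 4 10) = [12, 1, 2, 7, 10, 5, 6, 4, 8, 3, 0, 11, 9]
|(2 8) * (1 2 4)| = 4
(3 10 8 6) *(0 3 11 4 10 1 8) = (0 3 1 8 6 11 4 10) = [3, 8, 2, 1, 10, 5, 11, 7, 6, 9, 0, 4]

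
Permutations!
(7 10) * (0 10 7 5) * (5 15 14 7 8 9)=(0 10 15 14 7 8 9 5)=[10, 1, 2, 3, 4, 0, 6, 8, 9, 5, 15, 11, 12, 13, 7, 14]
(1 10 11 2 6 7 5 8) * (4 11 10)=(1 4 11 2 6 7 5 8)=[0, 4, 6, 3, 11, 8, 7, 5, 1, 9, 10, 2]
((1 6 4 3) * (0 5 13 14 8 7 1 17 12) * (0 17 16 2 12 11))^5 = (0 7 16)(1 2 5)(3 11 8)(4 17 14)(6 12 13)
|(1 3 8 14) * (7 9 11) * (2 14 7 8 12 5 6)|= 28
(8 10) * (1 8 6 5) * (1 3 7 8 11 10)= [0, 11, 2, 7, 4, 3, 5, 8, 1, 9, 6, 10]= (1 11 10 6 5 3 7 8)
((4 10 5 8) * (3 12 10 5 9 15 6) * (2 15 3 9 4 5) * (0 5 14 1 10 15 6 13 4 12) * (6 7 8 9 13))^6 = (0 9)(1 4 10 2 12 7 15 8 6 14 13)(3 5)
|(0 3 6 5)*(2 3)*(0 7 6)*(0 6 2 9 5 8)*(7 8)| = |(0 9 5 8)(2 3 6 7)| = 4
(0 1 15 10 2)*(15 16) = [1, 16, 0, 3, 4, 5, 6, 7, 8, 9, 2, 11, 12, 13, 14, 10, 15] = (0 1 16 15 10 2)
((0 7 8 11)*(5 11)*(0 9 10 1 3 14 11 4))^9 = ((0 7 8 5 4)(1 3 14 11 9 10))^9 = (0 4 5 8 7)(1 11)(3 9)(10 14)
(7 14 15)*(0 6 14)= [6, 1, 2, 3, 4, 5, 14, 0, 8, 9, 10, 11, 12, 13, 15, 7]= (0 6 14 15 7)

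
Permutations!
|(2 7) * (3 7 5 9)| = |(2 5 9 3 7)| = 5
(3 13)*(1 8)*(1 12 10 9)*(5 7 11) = (1 8 12 10 9)(3 13)(5 7 11) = [0, 8, 2, 13, 4, 7, 6, 11, 12, 1, 9, 5, 10, 3]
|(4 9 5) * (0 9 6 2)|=6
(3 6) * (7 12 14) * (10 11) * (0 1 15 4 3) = (0 1 15 4 3 6)(7 12 14)(10 11) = [1, 15, 2, 6, 3, 5, 0, 12, 8, 9, 11, 10, 14, 13, 7, 4]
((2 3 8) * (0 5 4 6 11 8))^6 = ((0 5 4 6 11 8 2 3))^6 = (0 2 11 4)(3 8 6 5)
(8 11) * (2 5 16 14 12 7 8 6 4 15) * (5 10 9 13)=(2 10 9 13 5 16 14 12 7 8 11 6 4 15)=[0, 1, 10, 3, 15, 16, 4, 8, 11, 13, 9, 6, 7, 5, 12, 2, 14]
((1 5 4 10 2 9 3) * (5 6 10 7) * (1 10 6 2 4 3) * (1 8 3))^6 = (1 4 8)(2 7 3)(5 10 9)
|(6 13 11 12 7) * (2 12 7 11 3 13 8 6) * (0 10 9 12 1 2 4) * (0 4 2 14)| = |(0 10 9 12 11 7 2 1 14)(3 13)(6 8)| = 18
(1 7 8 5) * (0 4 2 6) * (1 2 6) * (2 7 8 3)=(0 4 6)(1 8 5 7 3 2)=[4, 8, 1, 2, 6, 7, 0, 3, 5]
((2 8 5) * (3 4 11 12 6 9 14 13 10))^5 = (2 5 8)(3 9 4 14 11 13 12 10 6)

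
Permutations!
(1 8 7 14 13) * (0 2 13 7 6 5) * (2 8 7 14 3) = [8, 7, 13, 2, 4, 0, 5, 3, 6, 9, 10, 11, 12, 1, 14] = (14)(0 8 6 5)(1 7 3 2 13)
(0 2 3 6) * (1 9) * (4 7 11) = (0 2 3 6)(1 9)(4 7 11) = [2, 9, 3, 6, 7, 5, 0, 11, 8, 1, 10, 4]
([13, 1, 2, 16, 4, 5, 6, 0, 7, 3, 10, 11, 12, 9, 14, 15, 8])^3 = (0 3 7 9 8 13 16)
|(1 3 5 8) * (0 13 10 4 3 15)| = |(0 13 10 4 3 5 8 1 15)| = 9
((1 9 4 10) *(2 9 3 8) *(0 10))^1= ((0 10 1 3 8 2 9 4))^1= (0 10 1 3 8 2 9 4)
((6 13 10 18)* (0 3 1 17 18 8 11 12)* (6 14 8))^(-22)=((0 3 1 17 18 14 8 11 12)(6 13 10))^(-22)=(0 14 3 8 1 11 17 12 18)(6 10 13)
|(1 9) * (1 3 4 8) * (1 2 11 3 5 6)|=20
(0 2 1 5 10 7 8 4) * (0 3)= (0 2 1 5 10 7 8 4 3)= [2, 5, 1, 0, 3, 10, 6, 8, 4, 9, 7]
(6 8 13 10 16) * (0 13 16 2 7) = [13, 1, 7, 3, 4, 5, 8, 0, 16, 9, 2, 11, 12, 10, 14, 15, 6] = (0 13 10 2 7)(6 8 16)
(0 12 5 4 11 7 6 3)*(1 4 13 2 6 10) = (0 12 5 13 2 6 3)(1 4 11 7 10) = [12, 4, 6, 0, 11, 13, 3, 10, 8, 9, 1, 7, 5, 2]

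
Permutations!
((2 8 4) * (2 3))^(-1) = (2 3 4 8)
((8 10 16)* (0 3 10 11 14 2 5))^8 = (0 5 2 14 11 8 16 10 3)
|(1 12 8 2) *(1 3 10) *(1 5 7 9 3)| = |(1 12 8 2)(3 10 5 7 9)| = 20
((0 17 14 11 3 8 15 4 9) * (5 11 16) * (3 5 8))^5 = ((0 17 14 16 8 15 4 9)(5 11))^5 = (0 15 14 9 8 17 4 16)(5 11)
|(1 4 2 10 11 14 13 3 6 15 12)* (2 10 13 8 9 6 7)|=|(1 4 10 11 14 8 9 6 15 12)(2 13 3 7)|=20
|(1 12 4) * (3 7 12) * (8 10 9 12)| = |(1 3 7 8 10 9 12 4)| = 8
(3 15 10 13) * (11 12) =[0, 1, 2, 15, 4, 5, 6, 7, 8, 9, 13, 12, 11, 3, 14, 10] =(3 15 10 13)(11 12)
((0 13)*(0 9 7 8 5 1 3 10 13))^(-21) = (1 13 8 3 9 5 10 7)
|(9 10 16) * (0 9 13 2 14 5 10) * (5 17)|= 14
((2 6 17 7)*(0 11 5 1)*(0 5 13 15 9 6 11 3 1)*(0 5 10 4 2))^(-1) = ((0 3 1 10 4 2 11 13 15 9 6 17 7))^(-1) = (0 7 17 6 9 15 13 11 2 4 10 1 3)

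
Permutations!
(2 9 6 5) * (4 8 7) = (2 9 6 5)(4 8 7) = [0, 1, 9, 3, 8, 2, 5, 4, 7, 6]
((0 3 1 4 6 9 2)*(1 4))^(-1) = (0 2 9 6 4 3)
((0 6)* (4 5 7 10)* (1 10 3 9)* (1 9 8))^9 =((0 6)(1 10 4 5 7 3 8))^9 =(0 6)(1 4 7 8 10 5 3)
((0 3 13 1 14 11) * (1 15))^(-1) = ((0 3 13 15 1 14 11))^(-1) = (0 11 14 1 15 13 3)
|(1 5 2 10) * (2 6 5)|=|(1 2 10)(5 6)|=6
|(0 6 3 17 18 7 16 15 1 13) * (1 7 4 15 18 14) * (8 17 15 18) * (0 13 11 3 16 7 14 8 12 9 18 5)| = 40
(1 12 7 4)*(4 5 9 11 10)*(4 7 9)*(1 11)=(1 12 9)(4 11 10 7 5)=[0, 12, 2, 3, 11, 4, 6, 5, 8, 1, 7, 10, 9]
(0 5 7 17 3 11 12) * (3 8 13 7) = (0 5 3 11 12)(7 17 8 13) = [5, 1, 2, 11, 4, 3, 6, 17, 13, 9, 10, 12, 0, 7, 14, 15, 16, 8]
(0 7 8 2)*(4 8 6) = (0 7 6 4 8 2) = [7, 1, 0, 3, 8, 5, 4, 6, 2]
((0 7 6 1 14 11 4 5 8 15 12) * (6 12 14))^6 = ((0 7 12)(1 6)(4 5 8 15 14 11))^6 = (15)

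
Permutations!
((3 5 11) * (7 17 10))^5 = (3 11 5)(7 10 17)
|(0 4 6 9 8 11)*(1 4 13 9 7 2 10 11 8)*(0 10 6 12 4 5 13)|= |(1 5 13 9)(2 6 7)(4 12)(10 11)|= 12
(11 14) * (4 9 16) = [0, 1, 2, 3, 9, 5, 6, 7, 8, 16, 10, 14, 12, 13, 11, 15, 4] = (4 9 16)(11 14)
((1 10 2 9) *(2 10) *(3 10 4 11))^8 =((1 2 9)(3 10 4 11))^8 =(11)(1 9 2)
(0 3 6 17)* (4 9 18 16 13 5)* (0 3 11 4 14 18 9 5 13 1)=(0 11 4 5 14 18 16 1)(3 6 17)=[11, 0, 2, 6, 5, 14, 17, 7, 8, 9, 10, 4, 12, 13, 18, 15, 1, 3, 16]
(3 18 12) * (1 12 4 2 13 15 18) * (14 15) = [0, 12, 13, 1, 2, 5, 6, 7, 8, 9, 10, 11, 3, 14, 15, 18, 16, 17, 4] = (1 12 3)(2 13 14 15 18 4)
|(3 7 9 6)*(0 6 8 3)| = |(0 6)(3 7 9 8)| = 4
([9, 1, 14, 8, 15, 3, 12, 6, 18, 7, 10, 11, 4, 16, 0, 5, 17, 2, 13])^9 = (0 8 7 13 12 17 15 14 3 9 18 6 16 4 2 5)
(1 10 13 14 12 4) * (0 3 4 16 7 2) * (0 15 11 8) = (0 3 4 1 10 13 14 12 16 7 2 15 11 8) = [3, 10, 15, 4, 1, 5, 6, 2, 0, 9, 13, 8, 16, 14, 12, 11, 7]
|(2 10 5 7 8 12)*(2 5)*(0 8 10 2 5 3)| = 12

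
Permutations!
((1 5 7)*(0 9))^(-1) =(0 9)(1 7 5)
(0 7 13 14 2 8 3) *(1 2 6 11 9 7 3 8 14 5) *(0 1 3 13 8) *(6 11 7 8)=[13, 2, 14, 1, 4, 3, 7, 6, 0, 8, 10, 9, 12, 5, 11]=(0 13 5 3 1 2 14 11 9 8)(6 7)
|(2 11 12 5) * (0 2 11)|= |(0 2)(5 11 12)|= 6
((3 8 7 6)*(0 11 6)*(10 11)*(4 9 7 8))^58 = (0 11 3 9)(4 7 10 6)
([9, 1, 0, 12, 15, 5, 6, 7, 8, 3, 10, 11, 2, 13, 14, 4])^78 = [12, 1, 3, 0, 4, 5, 6, 7, 8, 2, 10, 11, 9, 13, 14, 15]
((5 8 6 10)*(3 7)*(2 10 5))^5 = (2 10)(3 7)(5 6 8)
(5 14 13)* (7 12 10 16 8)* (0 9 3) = (0 9 3)(5 14 13)(7 12 10 16 8) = [9, 1, 2, 0, 4, 14, 6, 12, 7, 3, 16, 11, 10, 5, 13, 15, 8]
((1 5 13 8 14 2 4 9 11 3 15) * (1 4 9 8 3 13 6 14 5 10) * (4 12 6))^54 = (15)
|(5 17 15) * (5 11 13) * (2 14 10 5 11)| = 6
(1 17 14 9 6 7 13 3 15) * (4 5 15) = (1 17 14 9 6 7 13 3 4 5 15) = [0, 17, 2, 4, 5, 15, 7, 13, 8, 6, 10, 11, 12, 3, 9, 1, 16, 14]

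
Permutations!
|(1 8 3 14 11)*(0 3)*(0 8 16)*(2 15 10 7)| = 12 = |(0 3 14 11 1 16)(2 15 10 7)|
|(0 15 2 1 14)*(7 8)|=10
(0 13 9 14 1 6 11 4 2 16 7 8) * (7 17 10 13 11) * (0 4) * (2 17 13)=(0 11)(1 6 7 8 4 17 10 2 16 13 9 14)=[11, 6, 16, 3, 17, 5, 7, 8, 4, 14, 2, 0, 12, 9, 1, 15, 13, 10]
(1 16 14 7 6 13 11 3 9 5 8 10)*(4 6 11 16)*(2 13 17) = (1 4 6 17 2 13 16 14 7 11 3 9 5 8 10) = [0, 4, 13, 9, 6, 8, 17, 11, 10, 5, 1, 3, 12, 16, 7, 15, 14, 2]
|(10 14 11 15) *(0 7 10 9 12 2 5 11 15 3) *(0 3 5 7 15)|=8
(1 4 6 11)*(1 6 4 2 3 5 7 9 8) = (1 2 3 5 7 9 8)(6 11) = [0, 2, 3, 5, 4, 7, 11, 9, 1, 8, 10, 6]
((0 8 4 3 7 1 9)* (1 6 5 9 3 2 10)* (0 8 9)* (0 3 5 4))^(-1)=(0 8 9)(1 10 2 4 6 7 3 5)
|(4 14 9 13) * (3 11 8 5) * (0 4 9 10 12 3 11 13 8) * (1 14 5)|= 8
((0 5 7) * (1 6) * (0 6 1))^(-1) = (0 6 7 5) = ((0 5 7 6))^(-1)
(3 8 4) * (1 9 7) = (1 9 7)(3 8 4) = [0, 9, 2, 8, 3, 5, 6, 1, 4, 7]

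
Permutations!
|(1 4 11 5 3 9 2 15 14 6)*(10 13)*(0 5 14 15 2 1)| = |(15)(0 5 3 9 1 4 11 14 6)(10 13)| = 18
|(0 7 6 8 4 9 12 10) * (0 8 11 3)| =5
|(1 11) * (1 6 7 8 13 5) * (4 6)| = 8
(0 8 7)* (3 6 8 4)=(0 4 3 6 8 7)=[4, 1, 2, 6, 3, 5, 8, 0, 7]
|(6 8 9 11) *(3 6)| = 5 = |(3 6 8 9 11)|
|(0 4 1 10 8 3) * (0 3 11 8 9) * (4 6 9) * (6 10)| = 6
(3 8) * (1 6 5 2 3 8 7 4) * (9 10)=(1 6 5 2 3 7 4)(9 10)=[0, 6, 3, 7, 1, 2, 5, 4, 8, 10, 9]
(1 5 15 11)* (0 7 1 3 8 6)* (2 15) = [7, 5, 15, 8, 4, 2, 0, 1, 6, 9, 10, 3, 12, 13, 14, 11] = (0 7 1 5 2 15 11 3 8 6)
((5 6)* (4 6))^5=(4 5 6)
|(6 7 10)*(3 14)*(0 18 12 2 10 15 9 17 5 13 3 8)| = |(0 18 12 2 10 6 7 15 9 17 5 13 3 14 8)| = 15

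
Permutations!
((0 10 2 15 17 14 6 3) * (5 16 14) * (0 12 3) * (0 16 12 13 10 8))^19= ((0 8)(2 15 17 5 12 3 13 10)(6 16 14))^19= (0 8)(2 5 13 15 12 10 17 3)(6 16 14)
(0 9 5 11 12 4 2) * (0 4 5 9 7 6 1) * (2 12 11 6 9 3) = [7, 0, 4, 2, 12, 6, 1, 9, 8, 3, 10, 11, 5] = (0 7 9 3 2 4 12 5 6 1)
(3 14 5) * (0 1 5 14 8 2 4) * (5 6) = (14)(0 1 6 5 3 8 2 4) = [1, 6, 4, 8, 0, 3, 5, 7, 2, 9, 10, 11, 12, 13, 14]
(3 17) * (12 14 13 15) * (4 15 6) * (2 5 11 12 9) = (2 5 11 12 14 13 6 4 15 9)(3 17) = [0, 1, 5, 17, 15, 11, 4, 7, 8, 2, 10, 12, 14, 6, 13, 9, 16, 3]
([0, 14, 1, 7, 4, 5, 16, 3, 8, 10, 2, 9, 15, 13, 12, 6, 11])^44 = (1 6 10 12 11)(2 15 9 14 16)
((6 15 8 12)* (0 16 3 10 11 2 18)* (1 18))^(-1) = ((0 16 3 10 11 2 1 18)(6 15 8 12))^(-1) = (0 18 1 2 11 10 3 16)(6 12 8 15)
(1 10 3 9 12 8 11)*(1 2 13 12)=[0, 10, 13, 9, 4, 5, 6, 7, 11, 1, 3, 2, 8, 12]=(1 10 3 9)(2 13 12 8 11)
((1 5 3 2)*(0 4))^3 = ((0 4)(1 5 3 2))^3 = (0 4)(1 2 3 5)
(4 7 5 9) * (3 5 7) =(3 5 9 4) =[0, 1, 2, 5, 3, 9, 6, 7, 8, 4]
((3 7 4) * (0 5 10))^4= (0 5 10)(3 7 4)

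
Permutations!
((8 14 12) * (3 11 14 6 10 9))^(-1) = ((3 11 14 12 8 6 10 9))^(-1) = (3 9 10 6 8 12 14 11)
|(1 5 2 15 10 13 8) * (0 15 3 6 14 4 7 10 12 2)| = 14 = |(0 15 12 2 3 6 14 4 7 10 13 8 1 5)|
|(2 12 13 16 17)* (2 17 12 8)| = |(17)(2 8)(12 13 16)| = 6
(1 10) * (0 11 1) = (0 11 1 10) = [11, 10, 2, 3, 4, 5, 6, 7, 8, 9, 0, 1]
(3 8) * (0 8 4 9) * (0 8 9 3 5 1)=(0 9 8 5 1)(3 4)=[9, 0, 2, 4, 3, 1, 6, 7, 5, 8]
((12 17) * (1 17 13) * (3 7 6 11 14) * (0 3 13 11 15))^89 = (0 15 6 7 3)(1 13 14 11 12 17)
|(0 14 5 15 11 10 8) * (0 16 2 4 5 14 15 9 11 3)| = |(0 15 3)(2 4 5 9 11 10 8 16)| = 24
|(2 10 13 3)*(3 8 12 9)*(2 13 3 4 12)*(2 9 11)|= |(2 10 3 13 8 9 4 12 11)|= 9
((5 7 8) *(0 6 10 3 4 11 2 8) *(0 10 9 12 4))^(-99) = (0 7 2 12)(3 5 11 9)(4 6 10 8)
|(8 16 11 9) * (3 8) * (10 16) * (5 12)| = |(3 8 10 16 11 9)(5 12)| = 6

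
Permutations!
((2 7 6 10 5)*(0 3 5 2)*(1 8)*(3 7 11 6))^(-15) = (0 7 3 5)(1 8)(2 11 6 10)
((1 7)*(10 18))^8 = ((1 7)(10 18))^8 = (18)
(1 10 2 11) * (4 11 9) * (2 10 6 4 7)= (1 6 4 11)(2 9 7)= [0, 6, 9, 3, 11, 5, 4, 2, 8, 7, 10, 1]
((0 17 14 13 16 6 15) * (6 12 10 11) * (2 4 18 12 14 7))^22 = ((0 17 7 2 4 18 12 10 11 6 15)(13 16 14))^22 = (18)(13 16 14)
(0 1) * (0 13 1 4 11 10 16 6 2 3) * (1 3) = (0 4 11 10 16 6 2 1 13 3) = [4, 13, 1, 0, 11, 5, 2, 7, 8, 9, 16, 10, 12, 3, 14, 15, 6]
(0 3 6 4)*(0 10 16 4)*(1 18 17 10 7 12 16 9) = (0 3 6)(1 18 17 10 9)(4 7 12 16) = [3, 18, 2, 6, 7, 5, 0, 12, 8, 1, 9, 11, 16, 13, 14, 15, 4, 10, 17]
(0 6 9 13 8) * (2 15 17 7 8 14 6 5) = (0 5 2 15 17 7 8)(6 9 13 14) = [5, 1, 15, 3, 4, 2, 9, 8, 0, 13, 10, 11, 12, 14, 6, 17, 16, 7]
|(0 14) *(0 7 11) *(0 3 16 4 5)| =8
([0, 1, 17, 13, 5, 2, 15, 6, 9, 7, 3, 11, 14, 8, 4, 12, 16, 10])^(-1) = [0, 1, 5, 10, 14, 4, 7, 9, 13, 8, 17, 11, 15, 3, 12, 6, 16, 2]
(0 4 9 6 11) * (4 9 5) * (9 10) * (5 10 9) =(0 9 6 11)(4 10 5) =[9, 1, 2, 3, 10, 4, 11, 7, 8, 6, 5, 0]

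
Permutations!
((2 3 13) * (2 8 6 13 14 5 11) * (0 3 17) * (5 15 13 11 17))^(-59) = ((0 3 14 15 13 8 6 11 2 5 17))^(-59) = (0 11 15 17 6 14 5 8 3 2 13)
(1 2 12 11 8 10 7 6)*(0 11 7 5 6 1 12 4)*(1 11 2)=(0 2 4)(5 6 12 7 11 8 10)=[2, 1, 4, 3, 0, 6, 12, 11, 10, 9, 5, 8, 7]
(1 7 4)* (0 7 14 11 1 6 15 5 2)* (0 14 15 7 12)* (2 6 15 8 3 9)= [12, 8, 14, 9, 15, 6, 7, 4, 3, 2, 10, 1, 0, 13, 11, 5]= (0 12)(1 8 3 9 2 14 11)(4 15 5 6 7)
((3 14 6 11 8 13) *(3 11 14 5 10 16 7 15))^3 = ((3 5 10 16 7 15)(6 14)(8 13 11))^3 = (3 16)(5 7)(6 14)(10 15)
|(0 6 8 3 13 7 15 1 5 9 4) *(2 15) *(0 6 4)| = |(0 4 6 8 3 13 7 2 15 1 5 9)| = 12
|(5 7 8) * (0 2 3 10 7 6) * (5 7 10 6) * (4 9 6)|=6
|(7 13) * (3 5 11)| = |(3 5 11)(7 13)| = 6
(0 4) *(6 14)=[4, 1, 2, 3, 0, 5, 14, 7, 8, 9, 10, 11, 12, 13, 6]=(0 4)(6 14)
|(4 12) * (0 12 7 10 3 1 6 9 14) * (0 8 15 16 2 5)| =|(0 12 4 7 10 3 1 6 9 14 8 15 16 2 5)| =15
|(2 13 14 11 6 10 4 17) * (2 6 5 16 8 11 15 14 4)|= 12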